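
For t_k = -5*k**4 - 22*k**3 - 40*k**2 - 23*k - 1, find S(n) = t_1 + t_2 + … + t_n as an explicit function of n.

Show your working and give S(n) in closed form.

S(n) = n*(-n**4 - 8*n**3 - 26*n**2 - 37*n - 19)

Ratio r(k) = (5*k**4 + 42*k**3 + 136*k**2 + 189*k + 91)/(5*k**4 + 22*k**3 + 40*k**2 + 23*k + 1).
Gosper form: A/B · C(k+1)/C(k) with A=1, B=1, C=k**4 + 22*k**3/5 + 8*k**2 + 23*k/5 + 1/5.
Key eq: (1)·f(k+1) = (1)·f(k) + (k**4 + 22*k**3/5 + 8*k**2 + 23*k/5 + 1/5).
From deg A=0, deg B=0, deg C=4: d=5.
A polynomial solution: f(k) = k*(k**4 + 3*k**3 + 4*k**2 - 3*k - 4)/5.
Certificate R = B(k−1)f/C = k*(k**4 + 3*k**3 + 4*k**2 - 3*k - 4)/(5*k**4 + 22*k**3 + 40*k**2 + 23*k + 1) gives s_k = k*(-k**4 - 3*k**3 - 4*k**2 + 3*k + 4).
Δs = -5*k**4 - 22*k**3 - 40*k**2 - 23*k - 1, as required.
Telescope: S(n) = s_(n+1) − s_(1) = -n**5 - 8*n**4 - 26*n**3 - 37*n**2 - 19*n - 1 − (-1) = n*(-n**4 - 8*n**3 - 26*n**2 - 37*n - 19).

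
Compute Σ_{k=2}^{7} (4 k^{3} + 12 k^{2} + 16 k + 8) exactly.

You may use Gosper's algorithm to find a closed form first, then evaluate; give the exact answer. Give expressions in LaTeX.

r(k) = (k**3 + 6*k**2 + 13*k + 10)/(k**3 + 3*k**2 + 4*k + 2) after simplifying.
A = 1, B = 1, C = k**3 + 3*k**2 + 4*k + 2.
Set up (1)·f(k+1) − (1)·f(k) − (k**3 + 3*k**2 + 4*k + 2) = 0.
Degrees (0,0,3) ⇒ d ≤ 4.
A polynomial solution: f(k) = k*(k + 1)*(k**2 + k + 2)/4.
Certificate R = B(k−1)f/C = k*(k**2 + k + 2)/(4*(k**2 + 2*k + 2)) gives s_k = k*(k**3 + 2*k**2 + 3*k + 2).
Verify: 4*k**3 + 12*k**2 + 16*k + 8 matches t_k.
Sum = s_(8) − s_(2); s_(8) = 5328, s_(2) = 48 ⇒ 5280.

Σ = 5280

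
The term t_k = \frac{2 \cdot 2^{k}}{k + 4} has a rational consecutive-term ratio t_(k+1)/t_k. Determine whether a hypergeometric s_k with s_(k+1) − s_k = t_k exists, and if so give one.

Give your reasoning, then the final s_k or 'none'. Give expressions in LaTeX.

Ratio r(k) = 2*(k + 4)/(k + 5).
So A=2*k + 8 and B=k + 5, with C=1.
Set up (2*k + 8)·f(k+1) − (k + 4)·f(k) − (1) = 0.
deg f ≤ -1 (via 1,1,0).
Negative degree bound (-1): no f exists, t_k not Gosper-summable.

not Gosper-summable; s_k does not exist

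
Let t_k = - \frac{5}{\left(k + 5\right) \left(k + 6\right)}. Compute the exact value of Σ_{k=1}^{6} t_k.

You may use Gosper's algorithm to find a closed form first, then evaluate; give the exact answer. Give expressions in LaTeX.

Compute t_(k+1)/t_k: get (k + 5)/(k + 7).
Gosper form: A/B · C(k+1)/C(k) with A=k + 5, B=k + 7, C=1.
Key eq: (k + 5)·f(k+1) = (k + 6)·f(k) + (1).
From deg A=1, deg B=1, deg C=0: d=1.
Solving with deg f ≤ 1: f(k) = k/5.
So s_k = (B(k−1)f/C)·t_k = (k*(k + 6)/5)·t_k = -k/(k + 5).
Δs = -5/(k**2 + 11*k + 30), as required.
Telescoping: Σ = s_(7) − s_(1) = -7/12 − (-1/6) = -5/12.

Σ = -5/12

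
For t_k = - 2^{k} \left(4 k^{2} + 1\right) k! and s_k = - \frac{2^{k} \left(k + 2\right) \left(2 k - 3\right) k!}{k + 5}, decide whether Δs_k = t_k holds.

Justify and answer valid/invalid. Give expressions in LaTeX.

Invalid: residual \frac{3 \cdot 2^{k} \left(4 k^{3} + 20 k^{2} - k + 8\right) k!}{\left(k + 5\right) \left(k + 6\right)} ≠ 0.

s_(k+1) = -2**(k + 1)*(k + 3)*(2*k - 1)*factorial(k + 1)/(k + 6)
s_(k+1) − s_k = -2**k*(4*k**4 + 32*k**3 + 61*k**2 + 14*k + 6)*factorial(k)/((k + 5)*(k + 6))
(s_(k+1) − s_k) − t_k = 3*2**k*(4*k**3 + 20*k**2 - k + 8)*factorial(k)/((k + 5)*(k + 6))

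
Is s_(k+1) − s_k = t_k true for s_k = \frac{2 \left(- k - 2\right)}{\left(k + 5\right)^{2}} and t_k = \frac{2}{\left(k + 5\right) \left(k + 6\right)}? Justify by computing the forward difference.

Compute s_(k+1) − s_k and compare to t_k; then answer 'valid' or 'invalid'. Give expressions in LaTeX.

Invalid: residual \frac{6 \left(- 2 k - 11\right)}{k^{4} + 22 k^{3} + 181 k^{2} + 660 k + 900} ≠ 0.

s_(k+1) = 2*(-k - 3)/(k + 6)**2
s_(k+1) − s_k = 2*(k**2 + 5*k - 3)/(k**4 + 22*k**3 + 181*k**2 + 660*k + 900)
(s_(k+1) − s_k) − t_k = 6*(-2*k - 11)/(k**4 + 22*k**3 + 181*k**2 + 660*k + 900)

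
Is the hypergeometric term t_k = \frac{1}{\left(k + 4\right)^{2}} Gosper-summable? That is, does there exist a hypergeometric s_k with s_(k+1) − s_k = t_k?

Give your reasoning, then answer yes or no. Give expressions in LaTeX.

No — t_k has no hypergeometric antidifference.

The ratio is (k + 4)**2/(k + 5)**2.
Gosper form: A/B · C(k+1)/C(k) with A=k**2 + 8*k + 16, B=k**2 + 10*k + 25, C=1.
Key eq: (k**2 + 8*k + 16)·f(k+1) = (k**2 + 8*k + 16)·f(k) + (1).
Bound: deg f ≤ 0.
Generic f = c0 gives residual -1; -1 = 0 cannot hold, so t_k is not Gosper-summable.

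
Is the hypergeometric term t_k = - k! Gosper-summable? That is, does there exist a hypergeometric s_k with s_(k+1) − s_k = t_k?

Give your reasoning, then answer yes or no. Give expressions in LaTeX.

No; the degree bound rules out any f.

Step 1: r(k) = k + 1.
Take A(k)=k + 1, B(k)=1, C(k)=1.
Set up (k + 1)·f(k+1) − (1)·f(k) − (1) = 0.
d = -1 from the (1,0,0) case.
d = -1 < 0 ⇒ no nonzero polynomial f; not summable.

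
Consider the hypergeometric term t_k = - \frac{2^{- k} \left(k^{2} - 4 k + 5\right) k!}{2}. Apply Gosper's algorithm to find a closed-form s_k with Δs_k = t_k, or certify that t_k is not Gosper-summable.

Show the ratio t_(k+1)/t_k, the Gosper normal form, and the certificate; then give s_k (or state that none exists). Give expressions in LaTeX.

s_k = - 2^{- k} \left(k - 4\right) k!

Ratio r(k) = (k**3 - k**2 + 2)/(2*(k**2 - 4*k + 5)).
So A=k/2 + 1/2 and B=1, with C=k**2 - 4*k + 5.
Key eq: (k/2 + 1/2)·f(k+1) = (1)·f(k) + (k**2 - 4*k + 5).
From deg A=1, deg B=0, deg C=2: d=1.
Coefficient equations give f(k) = 2*(k - 4).
So s_k = (B(k−1)f/C)·t_k = (2*(k - 4)/(k**2 - 4*k + 5))·t_k = -(k - 4)*factorial(k)/2**k.
s_(k+1) − s_k = -(k**2 - 4*k + 5)*factorial(k)/(2*2**k) = t_k.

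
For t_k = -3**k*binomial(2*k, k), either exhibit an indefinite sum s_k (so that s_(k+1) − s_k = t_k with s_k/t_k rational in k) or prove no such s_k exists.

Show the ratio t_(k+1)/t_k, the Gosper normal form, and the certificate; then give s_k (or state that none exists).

not Gosper-summable; s_k does not exist

t_(k+1)/t_k = 6*(2*k + 1)/(k + 1).
Gosper form: A/B · C(k+1)/C(k) with A=12*k + 6, B=k + 1, C=1.
Solve (12*k + 6)·f(k+1) − (k)·f(k) = 1.
From deg A=1, deg B=1, deg C=0: d=-1.
Bound -1 < 0, so the key equation has no polynomial solution.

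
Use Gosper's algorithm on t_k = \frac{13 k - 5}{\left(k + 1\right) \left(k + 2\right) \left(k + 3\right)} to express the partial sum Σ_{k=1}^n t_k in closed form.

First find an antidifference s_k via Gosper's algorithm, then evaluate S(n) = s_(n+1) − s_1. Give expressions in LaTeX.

Step 1: r(k) = (k + 1)*(13*k + 8)/((k + 4)*(13*k - 5)).
So A=k + 1 and B=k + 4, with C=k - 5/13.
Set up (k + 1)·f(k+1) − (k + 3)·f(k) − (k - 5/13) = 0.
d = 2 from the (1,1,1) case.
Coefficient equations give f(k) = k*(2*k - 7)/13.
So s_k = (B(k−1)f/C)·t_k = (k*(k + 3)*(2*k - 7)/(13*k - 5))·t_k = k*(2*k - 7)/((k + 1)*(k + 2)).
Check: Δs_k = (13*k - 5)/(k**3 + 6*k**2 + 11*k + 6). ✓
Evaluate: s_(n+1) = (2*n**2 - 3*n - 5)/(n**2 + 5*n + 6); subtract s_(1) = -5/6 ⇒ S(n) = n*(17*n + 7)/(6*(n**2 + 5*n + 6)).

S(n) = \frac{n \left(17 n + 7\right)}{6 \left(n^{2} + 5 n + 6\right)}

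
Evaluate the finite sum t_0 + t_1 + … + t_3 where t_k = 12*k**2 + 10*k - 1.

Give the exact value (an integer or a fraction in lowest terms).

Ratio r(k) = (12*k**2 + 34*k + 21)/(12*k**2 + 10*k - 1).
A = 1, B = 1, C = k**2 + 5*k/6 - 1/12.
Set up (1)·f(k+1) − (1)·f(k) − (k**2 + 5*k/6 - 1/12) = 0.
Degrees (0,0,2) ⇒ d ≤ 3.
Coefficient equations give f(k) = k*(4*k**2 - k - 4)/12.
Get s_k = R·t_k = k*(4*k**2 - k - 4) with R(k) = B(k−1)f(k)/C(k) = k*(4*k**2 - k - 4)/(12*k**2 + 10*k - 1).
Verify: 12*k**2 + 10*k - 1 matches t_k.
Evaluate s at k=4 and k=0: 224 and 0; difference 224.

Σ = 224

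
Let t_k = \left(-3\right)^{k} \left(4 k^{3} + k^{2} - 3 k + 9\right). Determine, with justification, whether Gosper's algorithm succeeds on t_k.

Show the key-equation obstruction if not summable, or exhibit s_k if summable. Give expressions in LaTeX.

The ratio is 3*(-4*k**3 - 13*k**2 - 11*k - 11)/(4*k**3 + k**2 - 3*k + 9).
A = -3, B = 1, C = k**3 + k**2/4 - 3*k/4 + 9/4.
Solve (-3)·f(k+1) − (1)·f(k) = k**3 + k**2/4 - 3*k/4 + 9/4.
Bound: deg f ≤ 3.
Coefficient equations give f(k) = -(k + 1)*(k**2 - 3*k + 3)/4.
Get s_k = R·t_k = (-3)**k*(-k**3 + 2*k**2 - 3) with R(k) = B(k−1)f(k)/C(k) = -(k + 1)*(k**2 - 3*k + 3)/(4*k**3 + k**2 - 3*k + 9).
Δs = (-3)**k*(4*k**3 + k**2 - 3*k + 9), as required.

Yes. s_k = \left(-3\right)^{k} \left(- k^{3} + 2 k^{2} - 3\right).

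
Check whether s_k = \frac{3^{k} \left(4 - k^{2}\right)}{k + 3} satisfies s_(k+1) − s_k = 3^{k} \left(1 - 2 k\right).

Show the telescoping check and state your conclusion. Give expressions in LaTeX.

Invalid: residual \frac{3^{k} \left(2 k^{2} + 4 k - 1\right)}{k^{2} + 7 k + 12} ≠ 0.

s_(k+1) = 3**(k + 1)*(4 - (k + 1)**2)/(k + 4)
s_(k+1) − s_k = 3**k*(-2*k**3 - 11*k**2 - 13*k + 11)/(k**2 + 7*k + 12)
(s_(k+1) − s_k) − t_k = 3**k*(2*k**2 + 4*k - 1)/(k**2 + 7*k + 12)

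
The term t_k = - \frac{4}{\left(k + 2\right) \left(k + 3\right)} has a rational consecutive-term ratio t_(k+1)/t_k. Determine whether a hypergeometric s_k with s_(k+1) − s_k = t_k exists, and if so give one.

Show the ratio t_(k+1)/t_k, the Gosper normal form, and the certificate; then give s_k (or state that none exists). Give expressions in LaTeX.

s_k = - \frac{2 k}{k + 2}

t_(k+1)/t_k = (k + 2)/(k + 4).
Gosper form: A/B · C(k+1)/C(k) with A=k + 2, B=k + 4, C=1.
f must satisfy (k + 2)·f(k+1) − (k + 3)·f(k) = 1.
deg f ≤ 1 (via 1,1,0).
A polynomial solution: f(k) = k/2.
Certificate R = B(k−1)f/C = k*(k + 3)/2 gives s_k = -2*k/(k + 2).
Check: Δs_k = -4/(k**2 + 5*k + 6). ✓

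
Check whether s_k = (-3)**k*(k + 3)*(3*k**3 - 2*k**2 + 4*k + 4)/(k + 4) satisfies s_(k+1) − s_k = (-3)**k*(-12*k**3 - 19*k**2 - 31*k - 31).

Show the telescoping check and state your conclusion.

s_(k+1) = (-3)**(k + 1)*(3*k**4 + 19*k**3 + 37*k**2 + 45*k + 36)/(k + 5)
s_(k+1) − s_k = (-3)**k*(-12*k**5 - 115*k**4 - 372*k**3 - 585*k**2 - 740*k - 492)/(k**2 + 9*k + 20)
(s_(k+1) − s_k) − t_k = (-3)**k*(12*k**4 + 70*k**3 + 105*k**2 + 159*k + 128)/(k**2 + 9*k + 20)

Invalid: residual (-3)**k*(12*k**4 + 70*k**3 + 105*k**2 + 159*k + 128)/(k**2 + 9*k + 20) ≠ 0.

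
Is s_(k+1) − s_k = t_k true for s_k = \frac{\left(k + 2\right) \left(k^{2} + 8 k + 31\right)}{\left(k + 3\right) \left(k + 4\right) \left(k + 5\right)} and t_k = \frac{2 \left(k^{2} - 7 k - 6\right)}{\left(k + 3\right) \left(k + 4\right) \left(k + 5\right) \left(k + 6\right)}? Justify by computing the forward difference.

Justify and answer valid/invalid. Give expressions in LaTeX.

s_(k+1) = (k + 3)*(8*k + (k + 1)**2 + 39)/((k + 4)*(k + 5)*(k + 6))
s_(k+1) − s_k = 2*(k**2 - 7*k - 6)/(k**4 + 18*k**3 + 119*k**2 + 342*k + 360)
(s_(k+1) − s_k) − t_k = 0

Valid — Δs_k = t_k.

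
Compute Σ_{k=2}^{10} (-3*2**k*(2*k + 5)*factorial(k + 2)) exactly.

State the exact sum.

Σ = -38258815794912

t_(k+1)/t_k = 2*(k + 3)*(2*k + 7)/(2*k + 5).
Normal form (A,B,C) = (2*k + 6, 1, k + 5/2).
Need (2*k + 6)·f(k+1) − (1)·f(k) = k + 5/2.
Degrees (1,0,1) ⇒ d ≤ 0.
Coefficient equations give f(k) = 1/2.
So s_k = (B(k−1)f/C)·t_k = (1/(2*k + 5))·t_k = -3*2**k*factorial(k + 2).
s_(k+1) − s_k = -3*2**k*(2*k + 5)*factorial(k + 2) = t_k.
Sum = s_(11) − s_(2); s_(11) = -38258815795200, s_(2) = -288 ⇒ -38258815794912.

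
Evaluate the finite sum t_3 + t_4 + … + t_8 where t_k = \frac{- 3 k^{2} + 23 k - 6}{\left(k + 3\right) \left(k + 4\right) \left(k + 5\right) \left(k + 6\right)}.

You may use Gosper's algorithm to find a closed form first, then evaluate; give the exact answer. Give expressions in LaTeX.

Step 1: r(k) = -(k + 3)*(23*k - 3*(k + 1)**2 + 17)/((k + 7)*(3*k**2 - 23*k + 6)).
Factor: A=k + 3; B=k + 7; C=k**2 - 23*k/3 + 2.
Key eq: (k + 3)·f(k+1) = (k + 6)·f(k) + (k**2 - 23*k/3 + 2).
Bound: deg f ≤ 3.
Coefficient equations give f(k) = k*(k - 31)*(k - 2)/45.
Certificate R = B(k−1)f/C = k*(k - 31)*(k - 2)*(k + 6)/(15*(3*k**2 - 23*k + 6)) gives s_k = k*(-k**2 + 33*k - 62)/(15*(k + 3)*(k + 4)*(k + 5)).
s_(k+1) − s_k = (-3*k**2 + 23*k - 6)/(k**4 + 18*k**3 + 119*k**2 + 342*k + 360) = t_k.
Evaluate s at k=9 and k=3: 11/260 and 1/60; difference 1/39.

Σ = 1/39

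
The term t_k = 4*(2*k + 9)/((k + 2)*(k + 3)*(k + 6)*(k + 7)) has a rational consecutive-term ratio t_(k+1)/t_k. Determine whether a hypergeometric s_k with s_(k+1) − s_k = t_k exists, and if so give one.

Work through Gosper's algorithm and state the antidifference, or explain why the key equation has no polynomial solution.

t_(k+1)/t_k = (k + 2)*(k + 6)*(2*k + 11)/((k + 4)*(k + 8)*(2*k + 9)).
Take A(k)=k + 2, B(k)=k + 8, C(k)=k**3 + 27*k**2/2 + 121*k/2 + 90.
Solve (k + 2)·f(k+1) − (k + 7)·f(k) = k**3 + 27*k**2/2 + 121*k/2 + 90.
From deg A=1, deg B=1, deg C=3: d=5.
Solving with deg f ≤ 5: f(k) = k*(k + 3)*(k + 4)*(k + 5)*(k + 8)/24.
R(k) = B(k−1)·f(k)/C(k) = k*(k + 3)*(k + 7)*(k + 8)/(12*(2*k + 9)); s_k = R·t_k = k*(k + 8)/(3*(k**2 + 8*k + 12)).
Check: Δs_k = 4*(2*k + 9)/(k**4 + 18*k**3 + 113*k**2 + 288*k + 252). ✓

s_k = k*(k + 8)/(3*(k**2 + 8*k + 12))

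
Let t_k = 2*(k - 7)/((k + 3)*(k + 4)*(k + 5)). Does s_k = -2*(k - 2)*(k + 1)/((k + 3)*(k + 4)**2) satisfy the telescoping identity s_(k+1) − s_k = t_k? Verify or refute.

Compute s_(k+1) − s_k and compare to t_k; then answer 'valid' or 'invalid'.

s_(k+1) = -2*(k - 1)*(k + 2)/((k + 4)*(k + 5)**2)
s_(k+1) − s_k = 2*(k**3 - 4*k**2 - 43*k - 26)/(k**5 + 21*k**4 + 175*k**3 + 723*k**2 + 1480*k + 1200)
(s_(k+1) − s_k) − t_k = 12*(19 - k**2)/(k**5 + 21*k**4 + 175*k**3 + 723*k**2 + 1480*k + 1200)

Invalid: residual 12*(19 - k**2)/(k**5 + 21*k**4 + 175*k**3 + 723*k**2 + 1480*k + 1200) ≠ 0.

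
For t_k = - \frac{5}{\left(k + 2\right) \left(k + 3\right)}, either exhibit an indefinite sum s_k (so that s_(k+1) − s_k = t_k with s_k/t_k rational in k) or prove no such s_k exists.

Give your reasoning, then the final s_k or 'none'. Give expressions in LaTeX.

Compute t_(k+1)/t_k: get (k + 2)/(k + 4).
A = k + 2, B = k + 4, C = 1.
Key eq: (k + 2)·f(k+1) = (k + 3)·f(k) + (1).
Degrees (1,1,0) ⇒ d ≤ 1.
Coefficient equations give f(k) = k/2.
So s_k = (B(k−1)f/C)·t_k = (k*(k + 3)/2)·t_k = -5*k/(2*k + 4).
Check: Δs_k = -5/(k**2 + 5*k + 6). ✓

s_k = - \frac{5 k}{2 k + 4}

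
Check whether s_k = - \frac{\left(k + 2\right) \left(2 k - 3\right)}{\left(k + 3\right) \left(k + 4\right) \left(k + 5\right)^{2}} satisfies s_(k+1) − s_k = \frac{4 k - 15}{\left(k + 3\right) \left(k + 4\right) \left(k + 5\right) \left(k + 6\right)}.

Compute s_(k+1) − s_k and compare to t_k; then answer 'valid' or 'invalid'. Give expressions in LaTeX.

Invalid: residual \frac{3 \left(- 6 k^{2} - 14 k + 93\right)}{k^{6} + 29 k^{5} + 347 k^{4} + 2191 k^{3} + 7692 k^{2} + 14220 k + 10800} ≠ 0.

s_(k+1) = -(k + 3)*(2*k - 1)/((k + 4)*(k + 5)*(k + 6)**2)
s_(k+1) − s_k = ((k + 2)*(k + 6)**2*(2*k - 3) - (k + 3)**2*(k + 5)*(2*k - 1))/((k + 3)*(k + 4)*(k + 5)**2*(k + 6)**2)
(s_(k+1) − s_k) − t_k = 3*(-6*k**2 - 14*k + 93)/(k**6 + 29*k**5 + 347*k**4 + 2191*k**3 + 7692*k**2 + 14220*k + 10800)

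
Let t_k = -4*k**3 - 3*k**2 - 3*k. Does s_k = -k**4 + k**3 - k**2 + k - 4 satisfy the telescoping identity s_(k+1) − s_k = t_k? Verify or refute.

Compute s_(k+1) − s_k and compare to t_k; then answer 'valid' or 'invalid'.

valid; difference matches t_k

s_(k+1) = k - (k + 1)**4 + (k + 1)**3 - (k + 1)**2 - 3
s_(k+1) − s_k = k*(-4*k**2 - 3*k - 3)
(s_(k+1) − s_k) − t_k = 0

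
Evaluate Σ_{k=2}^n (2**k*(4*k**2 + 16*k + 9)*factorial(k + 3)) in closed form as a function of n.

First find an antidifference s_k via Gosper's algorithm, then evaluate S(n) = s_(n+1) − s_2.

Step 1: r(k) = 2*(4*k**3 + 40*k**2 + 125*k + 116)/(4*k**2 + 16*k + 9).
Normal form (A,B,C) = (2*k + 8, 1, k**2 + 4*k + 9/4).
f must satisfy (2*k + 8)·f(k+1) − (1)·f(k) = k**2 + 4*k + 9/4.
d = 1 from the (1,0,2) case.
Solving with deg f ≤ 1: f(k) = (2*k - 1)/4.
Get s_k = R·t_k = 2**k*(2*k - 1)*factorial(k + 3) with R(k) = B(k−1)f(k)/C(k) = (2*k - 1)/(4*k**2 + 16*k + 9).
Verify: 2**k*(4*k**2 + 16*k + 9)*factorial(k + 3) matches t_k.
Σ_(k=2)^n t_k = s_(n+1) − s_(2) = (2**(n + 1)*(2*n + 1)*factorial(n + 4)) − (1440), i.e. 4*2**n*n*factorial(n + 4) + 2*2**n*factorial(n + 4) - 1440.

S(n) = 4*2**n*n*factorial(n + 4) + 2*2**n*factorial(n + 4) - 1440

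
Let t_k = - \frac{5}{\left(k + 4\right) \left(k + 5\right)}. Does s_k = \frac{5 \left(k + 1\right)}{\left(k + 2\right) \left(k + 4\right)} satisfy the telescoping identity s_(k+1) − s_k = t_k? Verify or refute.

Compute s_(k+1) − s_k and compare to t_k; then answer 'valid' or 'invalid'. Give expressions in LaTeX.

Invalid: residual \frac{5 \left(2 k + 7\right)}{k^{4} + 14 k^{3} + 71 k^{2} + 154 k + 120} ≠ 0.

s_(k+1) = 5*(k + 2)/((k + 3)*(k + 5))
s_(k+1) − s_k = 5*(-k**2 - 3*k + 1)/(k**4 + 14*k**3 + 71*k**2 + 154*k + 120)
(s_(k+1) − s_k) − t_k = 5*(2*k + 7)/(k**4 + 14*k**3 + 71*k**2 + 154*k + 120)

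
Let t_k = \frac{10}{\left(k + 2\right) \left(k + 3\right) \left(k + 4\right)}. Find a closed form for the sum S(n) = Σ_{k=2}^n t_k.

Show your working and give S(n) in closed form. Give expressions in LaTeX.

r(k) = (k + 2)/(k + 5) after simplifying.
Take A(k)=k + 2, B(k)=k + 5, C(k)=1.
Need (k + 2)·f(k+1) − (k + 4)·f(k) = 1.
Bound: deg f ≤ 2.
Solve for f: f(k) = k*(k + 5)/12 (degree 2 ≤ 2).
Certificate R = B(k−1)f/C = k*(k + 4)*(k + 5)/12 gives s_k = 5*k*(k + 5)/(6*(k + 2)*(k + 3)).
Verify: 10/(k**3 + 9*k**2 + 26*k + 24) matches t_k.
Evaluate: s_(n+1) = 5*(n**2 + 7*n + 6)/(6*(n**2 + 7*n + 12)); subtract s_(2) = 7/12 ⇒ S(n) = (n**2 + 7*n - 8)/(4*(n**2 + 7*n + 12)).

S(n) = \frac{n^{2} + 7 n - 8}{4 \left(n^{2} + 7 n + 12\right)}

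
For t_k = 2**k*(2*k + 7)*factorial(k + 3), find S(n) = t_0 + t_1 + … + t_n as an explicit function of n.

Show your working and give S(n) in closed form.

S(n) = 2*2**n*factorial(n + 4) - 6

Ratio r(k) = 2*(k + 4)*(2*k + 9)/(2*k + 7).
A = 2*k + 8, B = 1, C = k + 7/2.
Solve (2*k + 8)·f(k+1) − (1)·f(k) = k + 7/2.
Bound: deg f ≤ 0.
Solving with deg f ≤ 0: f(k) = 1/2.
R(k) = B(k−1)·f(k)/C(k) = 1/(2*k + 7); s_k = R·t_k = 2**k*factorial(k + 3).
Check: Δs_k = 2**k*(2*k + 7)*factorial(k + 3). ✓
Evaluate: s_(n+1) = 2**(n + 1)*factorial(n + 4); subtract s_(0) = 6 ⇒ S(n) = 2*2**n*factorial(n + 4) - 6.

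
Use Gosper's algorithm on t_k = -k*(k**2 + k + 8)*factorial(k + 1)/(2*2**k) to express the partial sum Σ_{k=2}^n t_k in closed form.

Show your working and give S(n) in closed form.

Step 1: r(k) = (k + 1)*(k + 2)*(k + (k + 1)**2 + 9)/(2*k*(k**2 + k + 8)).
Take A(k)=k/2 + 1, B(k)=1, C(k)=k**3 + k**2 + 8*k.
Key eq: (k/2 + 1)·f(k+1) = (1)·f(k) + (k**3 + k**2 + 8*k).
d = 2 from the (1,0,3) case.
Solve for f: f(k) = 2*(k**2 - k + 4) (degree 2 ≤ 2).
R(k) = B(k−1)·f(k)/C(k) = 2*(k**2 - k + 4)/(k*(k**2 + k + 8)); s_k = R·t_k = -(k**2 - k + 4)*factorial(k + 1)/2**k.
Check: Δs_k = -k*(k**2 + k + 8)*factorial(k + 1)/(2*2**k). ✓
Evaluate: s_(n+1) = -2**(-n - 1)*(n**2 + n + 4)*factorial(n + 2); subtract s_(2) = -9 ⇒ S(n) = (18*2**n - n**4*factorial(n) - 4*n**3*factorial(n) - 9*n**2*factorial(n) - 14*n*factorial(n) - 8*factorial(n))/(2*2**n).

S(n) = (18*2**n - n**4*factorial(n) - 4*n**3*factorial(n) - 9*n**2*factorial(n) - 14*n*factorial(n) - 8*factorial(n))/(2*2**n)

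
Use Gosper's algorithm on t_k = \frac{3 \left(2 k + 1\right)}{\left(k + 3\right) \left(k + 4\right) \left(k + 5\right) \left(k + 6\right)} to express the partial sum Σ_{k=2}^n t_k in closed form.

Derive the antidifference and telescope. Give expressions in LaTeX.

S(n) = \frac{n^{3} + 15 n^{2} + 11 n - 27}{21 \left(n^{3} + 15 n^{2} + 74 n + 120\right)}

Ratio r(k) = (k + 3)*(2*k + 3)/((k + 7)*(2*k + 1)).
Factor: A=k + 3; B=k + 7; C=k + 1/2.
Set up (k + 3)·f(k+1) − (k + 6)·f(k) − (k + 1/2) = 0.
From deg A=1, deg B=1, deg C=1: d=3.
Coefficient equations give f(k) = k*(k**2 + 12*k + 2)/90.
Get s_k = R·t_k = k*(k**2 + 12*k + 2)/(15*(k + 3)*(k + 4)*(k + 5)) with R(k) = B(k−1)f(k)/C(k) = k*(k + 6)*(k**2 + 12*k + 2)/(45*(2*k + 1)).
s_(k+1) − s_k = 3*(2*k + 1)/(k**4 + 18*k**3 + 119*k**2 + 342*k + 360) = t_k.
Telescope: S(n) = s_(n+1) − s_(2) = (n**3 + 15*n**2 + 29*n + 15)/(15*(n**3 + 15*n**2 + 74*n + 120)) − (2/105) = (n**3 + 15*n**2 + 11*n - 27)/(21*(n**3 + 15*n**2 + 74*n + 120)).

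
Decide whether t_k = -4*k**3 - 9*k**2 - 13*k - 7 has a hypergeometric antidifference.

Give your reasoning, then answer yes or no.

Compute t_(k+1)/t_k: get (4*k**3 + 21*k**2 + 43*k + 33)/(4*k**3 + 9*k**2 + 13*k + 7).
A = 1, B = 1, C = k**3 + 9*k**2/4 + 13*k/4 + 7/4.
Solve (1)·f(k+1) − (1)·f(k) = k**3 + 9*k**2/4 + 13*k/4 + 7/4.
deg f ≤ 4 (via 0,0,3).
Solve for f: f(k) = k*(k**3 + k**2 + 3*k + 2)/4 (degree 4 ≤ 4).
Get s_k = R·t_k = k*(-k**3 - k**2 - 3*k - 2) with R(k) = B(k−1)f(k)/C(k) = k*(k**3 + k**2 + 3*k + 2)/(4*k**3 + 9*k**2 + 13*k + 7).
s_(k+1) − s_k = -4*k**3 - 9*k**2 - 13*k - 7 = t_k.

Yes. s_k = k*(-k**3 - k**2 - 3*k - 2).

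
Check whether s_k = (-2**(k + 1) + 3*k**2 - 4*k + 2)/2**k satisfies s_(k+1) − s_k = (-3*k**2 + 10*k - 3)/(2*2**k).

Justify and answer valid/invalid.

Valid — Δs_k = t_k.

s_(k+1) = (-4*2**k + 3*k**2 + 2*k + 1)/(2*2**k)
s_(k+1) − s_k = (-3*k**2 + 10*k - 3)/(2*2**k)
(s_(k+1) − s_k) − t_k = 0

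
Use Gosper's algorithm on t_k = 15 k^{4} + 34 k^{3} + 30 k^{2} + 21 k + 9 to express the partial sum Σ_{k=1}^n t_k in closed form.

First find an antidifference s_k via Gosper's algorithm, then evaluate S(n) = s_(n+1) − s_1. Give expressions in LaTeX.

S(n) = n \left(3 n^{4} + 16 n^{3} + 32 n^{2} + 34 n + 24\right)

Ratio r(k) = (15*k**4 + 94*k**3 + 222*k**2 + 243*k + 109)/(15*k**4 + 34*k**3 + 30*k**2 + 21*k + 9).
So A=1 and B=1, with C=k**4 + 34*k**3/15 + 2*k**2 + 7*k/5 + 3/5.
f must satisfy (1)·f(k+1) − (1)·f(k) = k**4 + 34*k**3/15 + 2*k**2 + 7*k/5 + 3/5.
Degrees (0,0,4) ⇒ d ≤ 5.
Solving with deg f ≤ 5: f(k) = k*(3*k**4 + k**3 - 2*k**2 + 4*k + 3)/15.
Get s_k = R·t_k = k*(3*k**4 + k**3 - 2*k**2 + 4*k + 3) with R(k) = B(k−1)f(k)/C(k) = k*(3*k**4 + k**3 - 2*k**2 + 4*k + 3)/(15*k**4 + 34*k**3 + 30*k**2 + 21*k + 9).
Verify: 15*k**4 + 34*k**3 + 30*k**2 + 21*k + 9 matches t_k.
Telescope: S(n) = s_(n+1) − s_(1) = 3*n**5 + 16*n**4 + 32*n**3 + 34*n**2 + 24*n + 9 − (9) = n*(3*n**4 + 16*n**3 + 32*n**2 + 34*n + 24).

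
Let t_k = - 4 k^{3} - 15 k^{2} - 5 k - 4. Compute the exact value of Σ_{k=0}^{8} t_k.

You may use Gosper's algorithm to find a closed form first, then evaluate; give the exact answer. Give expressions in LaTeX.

Σ = -8460

Ratio r(k) = (4*k**3 + 27*k**2 + 47*k + 28)/(4*k**3 + 15*k**2 + 5*k + 4).
Take A(k)=1, B(k)=1, C(k)=k**3 + 15*k**2/4 + 5*k/4 + 1.
Key eq: (1)·f(k+1) = (1)·f(k) + (k**3 + 15*k**2/4 + 5*k/4 + 1).
Bound: deg f ≤ 4.
A polynomial solution: f(k) = k*(k**3 + 3*k**2 - 4*k + 4)/4.
Then R = B(k−1)f/C = k*(k**3 + 3*k**2 - 4*k + 4)/(4*k**3 + 15*k**2 + 5*k + 4), so s_k = R(k)·t_k = k*(-k**3 - 3*k**2 + 4*k - 4).
Δs = -4*k**3 - 15*k**2 - 5*k - 4, as required.
Evaluate s at k=9 and k=0: -8460 and 0; difference -8460.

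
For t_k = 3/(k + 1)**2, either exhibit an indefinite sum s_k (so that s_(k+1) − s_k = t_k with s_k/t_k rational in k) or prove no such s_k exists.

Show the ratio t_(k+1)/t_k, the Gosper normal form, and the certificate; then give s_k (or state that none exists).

Step 1: r(k) = (k + 1)**2/(k + 2)**2.
A = k**2 + 2*k + 1, B = k**2 + 4*k + 4, C = 1.
Solve (k**2 + 2*k + 1)·f(k+1) − (k**2 + 2*k + 1)·f(k) = 1.
Bound: deg f ≤ 0.
Generic f = c0 gives residual -1; -1 = 0 cannot hold, so t_k is not Gosper-summable.

not Gosper-summable; s_k does not exist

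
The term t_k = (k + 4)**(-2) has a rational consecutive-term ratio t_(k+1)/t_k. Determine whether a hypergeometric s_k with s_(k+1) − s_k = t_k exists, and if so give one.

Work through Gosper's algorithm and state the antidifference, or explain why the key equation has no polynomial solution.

none — t_k is not Gosper-summable

r(k) = (k + 4)**2/(k + 5)**2 after simplifying.
So A=k**2 + 8*k + 16 and B=k**2 + 10*k + 25, with C=1.
Need (k**2 + 8*k + 16)·f(k+1) − (k**2 + 8*k + 16)·f(k) = 1.
From deg A=2, deg B=2, deg C=0: d=0.
Put f(k) = c0: A·f(k+1) − B(k−1)·f(k) − C = -1; need -1 = 0 — inconsistent ⇒ no f, not summable.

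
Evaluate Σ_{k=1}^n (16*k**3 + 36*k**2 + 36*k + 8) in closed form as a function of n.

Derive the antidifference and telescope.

The ratio is (4*k**3 + 21*k**2 + 39*k + 24)/(4*k**3 + 9*k**2 + 9*k + 2).
Gosper form: A/B · C(k+1)/C(k) with A=1, B=1, C=k**3 + 9*k**2/4 + 9*k/4 + 1/2.
f must satisfy (1)·f(k+1) − (1)·f(k) = k**3 + 9*k**2/4 + 9*k/4 + 1/2.
Bound: deg f ≤ 4.
Coefficient equations give f(k) = k*(k**3 + k**2 + k - 1)/4.
Certificate R = B(k−1)f/C = k*(k**3 + k**2 + k - 1)/(4*k**3 + 9*k**2 + 9*k + 2) gives s_k = 4*k*(k**3 + k**2 + k - 1).
s_(k+1) − s_k = 16*k**3 + 36*k**2 + 36*k + 8 = t_k.
Evaluate: s_(n+1) = 4*n**4 + 20*n**3 + 40*n**2 + 32*n + 8; subtract s_(1) = 8 ⇒ S(n) = 4*n*(n**3 + 5*n**2 + 10*n + 8).

S(n) = 4*n*(n**3 + 5*n**2 + 10*n + 8)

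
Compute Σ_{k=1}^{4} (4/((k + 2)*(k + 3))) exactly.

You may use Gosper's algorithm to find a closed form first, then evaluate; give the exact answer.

Step 1: r(k) = (k + 2)/(k + 4).
Normal form (A,B,C) = (k + 2, k + 4, 1).
f must satisfy (k + 2)·f(k+1) − (k + 3)·f(k) = 1.
d = 1 from the (1,1,0) case.
A polynomial solution: f(k) = k/2.
Then R = B(k−1)f/C = k*(k + 3)/2, so s_k = R(k)·t_k = 2*k/(k + 2).
Check: Δs_k = 4/(k**2 + 5*k + 6). ✓
Evaluate s at k=5 and k=1: 10/7 and 2/3; difference 16/21.

Σ = 16/21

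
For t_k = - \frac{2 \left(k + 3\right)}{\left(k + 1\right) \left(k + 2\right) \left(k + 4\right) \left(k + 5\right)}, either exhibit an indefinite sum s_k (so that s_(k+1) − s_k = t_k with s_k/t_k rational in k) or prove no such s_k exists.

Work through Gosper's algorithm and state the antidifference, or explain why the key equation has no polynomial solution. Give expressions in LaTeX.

Step 1: r(k) = (k + 1)*(k + 4)**2/((k + 3)**2*(k + 6)).
Gosper form: A/B · C(k+1)/C(k) with A=k + 1, B=k + 6, C=k**2 + 6*k + 9.
f must satisfy (k + 1)·f(k+1) − (k + 5)·f(k) = k**2 + 6*k + 9.
deg f ≤ 4 (via 1,1,2).
Match coefficients ⇒ f(k) = k*(k + 2)*(k + 3)*(k + 5)/8.
Certificate R = B(k−1)f/C = k*(k + 2)*(k + 5)**2/(8*(k + 3)) gives s_k = k*(-k - 5)/(4*(k**2 + 5*k + 4)).
Δs = 2*(-k - 3)/(k**4 + 12*k**3 + 49*k**2 + 78*k + 40), as required.

s_k = \frac{k \left(- k - 5\right)}{4 \left(k^{2} + 5 k + 4\right)}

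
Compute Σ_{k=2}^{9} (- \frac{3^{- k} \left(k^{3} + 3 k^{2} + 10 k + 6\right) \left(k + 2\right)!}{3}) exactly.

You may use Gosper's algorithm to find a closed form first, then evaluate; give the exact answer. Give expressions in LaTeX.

Σ = -220769216/243

The ratio is (k**4 + 9*k**3 + 37*k**2 + 77*k + 60)/(3*(k**3 + 3*k**2 + 10*k + 6)).
Factor: A=k/3 + 1; B=1; C=k**3 + 3*k**2 + 10*k + 6.
Set up (k/3 + 1)·f(k+1) − (1)·f(k) − (k**3 + 3*k**2 + 10*k + 6) = 0.
Bound: deg f ≤ 2.
Coefficient equations give f(k) = 3*(k**2 + k + 2).
Certificate R = B(k−1)f/C = 3*(k**2 + k + 2)/(k**3 + 3*k**2 + 10*k + 6) gives s_k = -(k**2 + k + 2)*factorial(k + 2)/3**k.
s_(k+1) − s_k = -(k**3 + 3*k**2 + 10*k + 6)*factorial(k + 2)/(3*3**k) = t_k.
Evaluate s at k=10 and k=2: -220774400/243 and -64/3; difference -220769216/243.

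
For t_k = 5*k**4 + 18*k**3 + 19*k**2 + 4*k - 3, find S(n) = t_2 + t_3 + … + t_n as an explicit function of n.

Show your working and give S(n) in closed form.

Compute t_(k+1)/t_k: get (5*k**4 + 38*k**3 + 103*k**2 + 116*k + 43)/(5*k**4 + 18*k**3 + 19*k**2 + 4*k - 3).
A = 1, B = 1, C = k**4 + 18*k**3/5 + 19*k**2/5 + 4*k/5 - 3/5.
Solve (1)·f(k+1) − (1)·f(k) = k**4 + 18*k**3/5 + 19*k**2/5 + 4*k/5 - 3/5.
d = 5 from the (0,0,4) case.
A polynomial solution: f(k) = k*(k + 2)*(k**3 - k - 1)/5.
Certificate R = B(k−1)f/C = k*(k + 2)*(k**3 - k - 1)/(5*k**4 + 18*k**3 + 19*k**2 + 4*k - 3) gives s_k = k*(k**4 + 2*k**3 - k**2 - 3*k - 2).
Δs = 5*k**4 + 18*k**3 + 19*k**2 + 4*k - 3, as required.
s_(n+1) = n**5 + 7*n**4 + 17*n**3 + 16*n**2 + 2*n - 3 and s_(2) = 40, so S(n) = n**5 + 7*n**4 + 17*n**3 + 16*n**2 + 2*n - 43.

S(n) = n**5 + 7*n**4 + 17*n**3 + 16*n**2 + 2*n - 43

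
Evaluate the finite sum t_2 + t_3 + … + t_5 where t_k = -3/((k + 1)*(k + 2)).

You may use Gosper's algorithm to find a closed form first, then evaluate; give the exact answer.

Step 1: r(k) = (k + 1)/(k + 3).
Factor: A=k + 1; B=k + 3; C=1.
Key eq: (k + 1)·f(k+1) = (k + 2)·f(k) + (1).
deg f ≤ 1 (via 1,1,0).
Solve for f: f(k) = k (degree 1 ≤ 1).
Get s_k = R·t_k = -3*k/(k + 1) with R(k) = B(k−1)f(k)/C(k) = k*(k + 2).
Check: Δs_k = -3/(k**2 + 3*k + 2). ✓
Sum = s_(6) − s_(2); s_(6) = -18/7, s_(2) = -2 ⇒ -4/7.

Σ = -4/7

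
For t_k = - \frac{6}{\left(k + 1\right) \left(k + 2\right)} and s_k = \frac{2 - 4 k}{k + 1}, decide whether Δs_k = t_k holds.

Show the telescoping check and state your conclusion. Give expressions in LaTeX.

Valid — Δs_k = t_k.

s_(k+1) = 2*(-2*k - 1)/(k + 2)
s_(k+1) − s_k = -6/(k**2 + 3*k + 2)
(s_(k+1) − s_k) − t_k = 0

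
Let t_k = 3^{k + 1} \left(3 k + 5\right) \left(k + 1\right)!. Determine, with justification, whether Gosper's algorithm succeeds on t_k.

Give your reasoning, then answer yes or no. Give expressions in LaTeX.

Yes. s_k = 3^{k + 1} \left(k + 1\right)!.

The ratio is 3*(k + 2)*(3*k + 8)/(3*k + 5).
Normal form (A,B,C) = (3*k + 6, 1, k + 5/3).
Solve (3*k + 6)·f(k+1) − (1)·f(k) = k + 5/3.
From deg A=1, deg B=0, deg C=1: d=0.
Match coefficients ⇒ f(k) = 1/3.
R(k) = B(k−1)·f(k)/C(k) = 1/(3*k + 5); s_k = R·t_k = 3**(k + 1)*factorial(k + 1).
Verify: 3**(k + 1)*(3*k + 5)*factorial(k + 1) matches t_k.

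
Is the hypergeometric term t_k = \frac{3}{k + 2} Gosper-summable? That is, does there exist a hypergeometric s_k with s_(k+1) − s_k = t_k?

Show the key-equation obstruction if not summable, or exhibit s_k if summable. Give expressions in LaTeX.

Ratio r(k) = (k + 2)/(k + 3).
Factor: A=k + 2; B=k + 3; C=1.
Need (k + 2)·f(k+1) − (k + 2)·f(k) = 1.
From deg A=1, deg B=1, deg C=0: d=0.
Put f(k) = c0: A·f(k+1) − B(k−1)·f(k) − C = -1; need -1 = 0 — inconsistent ⇒ no f, not summable.

No — t_k has no hypergeometric antidifference.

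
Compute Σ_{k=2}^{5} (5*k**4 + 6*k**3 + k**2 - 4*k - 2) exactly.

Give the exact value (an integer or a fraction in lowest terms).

Σ = 6224

The ratio is (5*k**4 + 26*k**3 + 49*k**2 + 36*k + 6)/(5*k**4 + 6*k**3 + k**2 - 4*k - 2).
Gosper form: A/B · C(k+1)/C(k) with A=1, B=1, C=k**4 + 6*k**3/5 + k**2/5 - 4*k/5 - 2/5.
Key eq: (1)·f(k+1) = (1)·f(k) + (k**4 + 6*k**3/5 + k**2/5 - 4*k/5 - 2/5).
Degrees (0,0,4) ⇒ d ≤ 5.
Coefficient equations give f(k) = k**2*(k**3 - k**2 - k - 1)/5.
R(k) = B(k−1)·f(k)/C(k) = k**2*(k**3 - k**2 - k - 1)/(5*k**4 + 6*k**3 + k**2 - 4*k - 2); s_k = R·t_k = k**2*(k**3 - k**2 - k - 1).
Check: Δs_k = 5*k**4 + 6*k**3 + k**2 - 4*k - 2. ✓
Σ_(k=2)^(5) t_k = s_(6) − s_(2) = 6228 − (4) = 6224.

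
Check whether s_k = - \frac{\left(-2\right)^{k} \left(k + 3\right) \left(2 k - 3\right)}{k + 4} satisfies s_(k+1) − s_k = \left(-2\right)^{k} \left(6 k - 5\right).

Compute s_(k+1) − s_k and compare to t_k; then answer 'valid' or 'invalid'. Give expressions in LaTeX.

s_(k+1) = 2*(-2)**k*(k + 4)*(2*k - 1)/(k + 5)
s_(k+1) − s_k = (-2)**k*(6*k**3 + 43*k**2 + 54*k - 77)/(k**2 + 9*k + 20)
(s_(k+1) − s_k) − t_k = (-2)**k*(-6*k**2 - 21*k + 23)/(k**2 + 9*k + 20)

Invalid: residual \frac{\left(-2\right)^{k} \left(- 6 k^{2} - 21 k + 23\right)}{k^{2} + 9 k + 20} ≠ 0.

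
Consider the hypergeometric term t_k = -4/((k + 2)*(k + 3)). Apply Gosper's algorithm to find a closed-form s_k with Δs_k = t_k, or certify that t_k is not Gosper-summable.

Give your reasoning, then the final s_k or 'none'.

t_(k+1)/t_k = (k + 2)/(k + 4).
Factor: A=k + 2; B=k + 4; C=1.
Key eq: (k + 2)·f(k+1) = (k + 3)·f(k) + (1).
Bound: deg f ≤ 1.
Solving with deg f ≤ 1: f(k) = k/2.
Then R = B(k−1)f/C = k*(k + 3)/2, so s_k = R(k)·t_k = -2*k/(k + 2).
s_(k+1) − s_k = -4/(k**2 + 5*k + 6) = t_k.

s_k = -2*k/(k + 2)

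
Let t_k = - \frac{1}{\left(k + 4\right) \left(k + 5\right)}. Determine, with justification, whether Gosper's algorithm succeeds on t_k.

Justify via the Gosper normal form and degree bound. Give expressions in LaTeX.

The ratio is (k + 4)/(k + 6).
Take A(k)=k + 4, B(k)=k + 6, C(k)=1.
Set up (k + 4)·f(k+1) − (k + 5)·f(k) − (1) = 0.
Bound: deg f ≤ 1.
A polynomial solution: f(k) = k/4.
R(k) = B(k−1)·f(k)/C(k) = k*(k + 5)/4; s_k = R·t_k = -k/(4*k + 16).
Check: Δs_k = -1/(k**2 + 9*k + 20). ✓

Yes. s_k = - \frac{k}{4 k + 16}.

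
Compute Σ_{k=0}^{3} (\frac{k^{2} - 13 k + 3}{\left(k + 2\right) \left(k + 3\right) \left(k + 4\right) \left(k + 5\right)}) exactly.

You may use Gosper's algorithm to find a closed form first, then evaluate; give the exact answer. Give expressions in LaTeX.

Σ = -13/336

Step 1: r(k) = -(k + 2)*(13*k - (k + 1)**2 + 10)/((k + 6)*(k**2 - 13*k + 3)).
Factor: A=k + 2; B=k + 6; C=k**2 - 13*k + 3.
Key eq: (k + 2)·f(k+1) = (k + 5)·f(k) + (k**2 - 13*k + 3).
From deg A=1, deg B=1, deg C=2: d=3.
Match coefficients ⇒ f(k) = -k*(k - 2)*(k + 35)/24.
Get s_k = R·t_k = k*(-k**2 - 33*k + 70)/(24*(k + 2)*(k + 3)*(k + 4)) with R(k) = B(k−1)f(k)/C(k) = -k*(k - 2)*(k + 5)*(k + 35)/(24*(k**2 - 13*k + 3)).
s_(k+1) − s_k = (k**2 - 13*k + 3)/(k**4 + 14*k**3 + 71*k**2 + 154*k + 120) = t_k.
Telescoping: Σ = s_(4) − s_(0) = -13/336 − (0) = -13/336.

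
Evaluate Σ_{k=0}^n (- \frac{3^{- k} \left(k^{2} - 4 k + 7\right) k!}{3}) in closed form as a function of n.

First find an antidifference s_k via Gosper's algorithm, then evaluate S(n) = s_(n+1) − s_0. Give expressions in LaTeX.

S(n) = 3^{- n - 1} \left(- 3^{n + 2} - n^{2} n! + n n! + 2 n!\right)

Ratio r(k) = (k**3 - k**2 + 2*k + 4)/(3*(k**2 - 4*k + 7)).
Gosper form: A/B · C(k+1)/C(k) with A=k/3 + 1/3, B=1, C=k**2 - 4*k + 7.
f must satisfy (k/3 + 1/3)·f(k+1) − (1)·f(k) = k**2 - 4*k + 7.
Degrees (1,0,2) ⇒ d ≤ 1.
A polynomial solution: f(k) = 3*(k - 3).
Get s_k = R·t_k = -(k - 3)*factorial(k)/3**k with R(k) = B(k−1)f(k)/C(k) = 3*(k - 3)/(k**2 - 4*k + 7).
Verify: -(k**2 - 4*k + 7)*factorial(k)/(3*3**k) matches t_k.
Σ_(k=0)^n t_k = s_(n+1) − s_(0) = (-3**(-n - 1)*(n - 2)*factorial(n + 1)) − (3), i.e. 3**(-n - 1)*(-3**(n + 2) - n**2*factorial(n) + n*factorial(n) + 2*factorial(n)).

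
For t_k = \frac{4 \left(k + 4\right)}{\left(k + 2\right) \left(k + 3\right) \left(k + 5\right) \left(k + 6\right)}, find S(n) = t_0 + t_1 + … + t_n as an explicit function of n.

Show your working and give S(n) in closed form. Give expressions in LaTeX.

S(n) = \frac{n^{2} + 9 n + 8}{5 \left(n^{2} + 9 n + 18\right)}

t_(k+1)/t_k = (k + 2)*(k + 5)**2/((k + 4)**2*(k + 7)).
A = k + 2, B = k + 7, C = k**2 + 8*k + 16.
Key eq: (k + 2)·f(k+1) = (k + 6)·f(k) + (k**2 + 8*k + 16).
Degrees (1,1,2) ⇒ d ≤ 4.
Solve for f: f(k) = k*(k + 3)*(k + 4)*(k + 7)/20 (degree 4 ≤ 4).
R(k) = B(k−1)·f(k)/C(k) = k*(k + 3)*(k + 6)*(k + 7)/(20*(k + 4)); s_k = R·t_k = k*(k + 7)/(5*(k**2 + 7*k + 10)).
Verify: 4*(k + 4)/(k**4 + 16*k**3 + 91*k**2 + 216*k + 180) matches t_k.
s_(n+1) = (n**2 + 9*n + 8)/(5*(n**2 + 9*n + 18)) and s_(0) = 0, so S(n) = (n**2 + 9*n + 8)/(5*(n**2 + 9*n + 18)).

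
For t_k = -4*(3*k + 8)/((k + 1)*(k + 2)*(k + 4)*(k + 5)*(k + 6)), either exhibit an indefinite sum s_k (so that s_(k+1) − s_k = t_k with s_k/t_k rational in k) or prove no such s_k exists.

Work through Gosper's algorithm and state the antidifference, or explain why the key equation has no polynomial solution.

s_k = k*(-k**2 - 10*k - 29)/(5*(k**3 + 10*k**2 + 29*k + 20))

Compute t_(k+1)/t_k: get (k + 1)*(k + 4)*(3*k + 11)/((k + 3)*(k + 7)*(3*k + 8)).
Normal form (A,B,C) = (k + 1, k + 7, k**2 + 17*k/3 + 8).
f must satisfy (k + 1)·f(k+1) − (k + 6)·f(k) = k**2 + 17*k/3 + 8.
Degrees (1,1,2) ⇒ d ≤ 5.
Solve for f: f(k) = k*(k + 2)*(k + 3)*(k**2 + 10*k + 29)/60 (degree 5 ≤ 5).
R(k) = B(k−1)·f(k)/C(k) = k*(k + 2)*(k + 6)*(k**2 + 10*k + 29)/(20*(3*k + 8)); s_k = R·t_k = k*(-k**2 - 10*k - 29)/(5*(k**3 + 10*k**2 + 29*k + 20)).
Verify: 4*(-3*k - 8)/(k**5 + 18*k**4 + 121*k**3 + 372*k**2 + 508*k + 240) matches t_k.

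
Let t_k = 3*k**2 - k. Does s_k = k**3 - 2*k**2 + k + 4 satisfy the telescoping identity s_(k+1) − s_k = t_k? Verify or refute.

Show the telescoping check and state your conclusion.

s_(k+1) = k**3 + k**2 + 4
s_(k+1) − s_k = k*(3*k - 1)
(s_(k+1) − s_k) − t_k = 0

Valid — Δs_k = t_k.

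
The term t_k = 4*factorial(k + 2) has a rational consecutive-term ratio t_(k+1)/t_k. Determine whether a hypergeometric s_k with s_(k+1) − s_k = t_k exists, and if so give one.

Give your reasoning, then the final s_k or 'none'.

The ratio is k + 3.
Gosper form: A/B · C(k+1)/C(k) with A=k + 3, B=1, C=1.
Need (k + 3)·f(k+1) − (1)·f(k) = 1.
From deg A=1, deg B=0, deg C=0: d=-1.
Bound -1 < 0, so the key equation has no polynomial solution.

none (Gosper's algorithm certifies no s_k)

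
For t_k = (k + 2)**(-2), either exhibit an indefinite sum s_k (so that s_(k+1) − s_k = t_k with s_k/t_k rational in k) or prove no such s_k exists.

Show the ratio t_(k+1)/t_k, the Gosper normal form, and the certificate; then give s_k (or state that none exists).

none (Gosper's algorithm certifies no s_k)

Ratio r(k) = (k + 2)**2/(k + 3)**2.
Take A(k)=k**2 + 4*k + 4, B(k)=k**2 + 6*k + 9, C(k)=1.
Key eq: (k**2 + 4*k + 4)·f(k+1) = (k**2 + 4*k + 4)·f(k) + (1).
Degrees (2,2,0) ⇒ d ≤ 0.
Generic f = c0 gives residual -1; -1 = 0 cannot hold, so t_k is not Gosper-summable.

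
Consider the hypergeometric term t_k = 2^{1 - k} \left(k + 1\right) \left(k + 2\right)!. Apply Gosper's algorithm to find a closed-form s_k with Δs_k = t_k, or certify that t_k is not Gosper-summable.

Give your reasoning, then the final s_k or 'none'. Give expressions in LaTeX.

s_k = 2^{2 - k} \left(k + 2\right)!

r(k) = (k + 2)*(k + 3)/(2*(k + 1)) after simplifying.
Take A(k)=k/2 + 3/2, B(k)=1, C(k)=k + 1.
f must satisfy (k/2 + 3/2)·f(k+1) − (1)·f(k) = k + 1.
d = 0 from the (1,0,1) case.
Solve for f: f(k) = 2 (degree 0 ≤ 0).
So s_k = (B(k−1)f/C)·t_k = (2/(k + 1))·t_k = 2**(2 - k)*factorial(k + 2).
s_(k+1) − s_k = 2**(1 - k)*(k + 1)*factorial(k + 2) = t_k.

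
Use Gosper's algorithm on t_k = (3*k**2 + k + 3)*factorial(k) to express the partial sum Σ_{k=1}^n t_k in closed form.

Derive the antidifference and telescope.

S(n) = 3*n**2*factorial(n) + 4*n*factorial(n) + factorial(n) - 1

Ratio r(k) = (k + 1)*(k + 3*(k + 1)**2 + 4)/(3*k**2 + k + 3).
A = k + 1, B = 1, C = k**2 + k/3 + 1.
Set up (k + 1)·f(k+1) − (1)·f(k) − (k**2 + k/3 + 1) = 0.
d = 1 from the (1,0,2) case.
A polynomial solution: f(k) = (3*k - 2)/3.
Then R = B(k−1)f/C = (3*k - 2)/(3*k**2 + k + 3), so s_k = R(k)·t_k = (3*k - 2)*factorial(k).
Δs = (3*k**2 + k + 3)*factorial(k), as required.
Telescope: S(n) = s_(n+1) − s_(1) = (3*n + 1)*factorial(n + 1) − (1) = 3*n**2*factorial(n) + 4*n*factorial(n) + factorial(n) - 1.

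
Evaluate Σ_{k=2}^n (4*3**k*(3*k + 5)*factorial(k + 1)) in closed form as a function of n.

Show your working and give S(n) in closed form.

Compute t_(k+1)/t_k: get 3*(k + 2)*(3*k + 8)/(3*k + 5).
Take A(k)=3*k + 6, B(k)=1, C(k)=k + 5/3.
Set up (3*k + 6)·f(k+1) − (1)·f(k) − (k + 5/3) = 0.
From deg A=1, deg B=0, deg C=1: d=0.
Solving with deg f ≤ 0: f(k) = 1/3.
R(k) = B(k−1)·f(k)/C(k) = 1/(3*k + 5); s_k = R·t_k = 4*3**k*factorial(k + 1).
Δs = 4*3**k*(3*k + 5)*factorial(k + 1), as required.
Evaluate: s_(n+1) = 12*3**n*factorial(n + 2); subtract s_(2) = 216 ⇒ S(n) = 12*3**n*factorial(n + 2) - 216.

S(n) = 12*3**n*factorial(n + 2) - 216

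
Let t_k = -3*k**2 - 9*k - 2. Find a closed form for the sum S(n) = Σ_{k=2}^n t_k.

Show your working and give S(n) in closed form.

S(n) = -n**3 - 6*n**2 - 7*n + 14

Ratio r(k) = (3*k**2 + 15*k + 14)/(3*k**2 + 9*k + 2).
A = 1, B = 1, C = k**2 + 3*k + 2/3.
Need (1)·f(k+1) − (1)·f(k) = k**2 + 3*k + 2/3.
From deg A=0, deg B=0, deg C=2: d=3.
Coefficient equations give f(k) = k*(k**2 + 3*k - 2)/3.
Certificate R = B(k−1)f/C = k*(k**2 + 3*k - 2)/(3*k**2 + 9*k + 2) gives s_k = k*(-k**2 - 3*k + 2).
Check: Δs_k = -3*k**2 - 9*k - 2. ✓
Evaluate: s_(n+1) = -n**3 - 6*n**2 - 7*n - 2; subtract s_(2) = -16 ⇒ S(n) = -n**3 - 6*n**2 - 7*n + 14.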